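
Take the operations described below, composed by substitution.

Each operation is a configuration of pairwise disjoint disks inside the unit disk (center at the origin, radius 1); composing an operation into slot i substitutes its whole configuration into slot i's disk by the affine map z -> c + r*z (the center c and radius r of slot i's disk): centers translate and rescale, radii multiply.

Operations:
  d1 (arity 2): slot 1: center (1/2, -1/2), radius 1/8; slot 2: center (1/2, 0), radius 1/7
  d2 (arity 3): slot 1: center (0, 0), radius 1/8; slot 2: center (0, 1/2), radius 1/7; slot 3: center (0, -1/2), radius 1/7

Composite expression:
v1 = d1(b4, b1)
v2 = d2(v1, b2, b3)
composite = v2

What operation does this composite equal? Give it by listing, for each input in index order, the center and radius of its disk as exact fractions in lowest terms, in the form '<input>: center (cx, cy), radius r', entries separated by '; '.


b1: center (1/16, 0), radius 1/56; b2: center (0, 1/2), radius 1/7; b3: center (0, -1/2), radius 1/7; b4: center (1/16, -1/16), radius 1/64

Below d2, radii multiply path by path; the b-disk centers shift.
b4: after 2 affine steps, its disk has center (1/16, -1/16), radius 1/64
b1: after 2 affine steps, its disk has center (1/16, 0), radius 1/56
b2: after 1 affine step, its disk has center (0, 1/2), radius 1/7
b3: after 1 affine step, its disk has center (0, -1/2), radius 1/7


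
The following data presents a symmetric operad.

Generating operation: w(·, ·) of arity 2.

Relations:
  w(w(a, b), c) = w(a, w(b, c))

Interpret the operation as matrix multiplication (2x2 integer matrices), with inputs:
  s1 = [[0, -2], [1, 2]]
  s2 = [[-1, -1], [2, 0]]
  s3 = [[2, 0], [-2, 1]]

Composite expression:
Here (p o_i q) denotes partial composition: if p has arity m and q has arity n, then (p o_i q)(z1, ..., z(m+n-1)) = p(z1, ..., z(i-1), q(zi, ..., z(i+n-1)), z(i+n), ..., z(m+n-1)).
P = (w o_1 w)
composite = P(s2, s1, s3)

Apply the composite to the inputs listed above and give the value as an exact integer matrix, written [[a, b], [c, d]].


[[-2, 0], [8, -4]]

w(s2, s1) = [[-1, 0], [0, -4]]
w(w(s2, s1), s3) = [[-2, 0], [8, -4]]


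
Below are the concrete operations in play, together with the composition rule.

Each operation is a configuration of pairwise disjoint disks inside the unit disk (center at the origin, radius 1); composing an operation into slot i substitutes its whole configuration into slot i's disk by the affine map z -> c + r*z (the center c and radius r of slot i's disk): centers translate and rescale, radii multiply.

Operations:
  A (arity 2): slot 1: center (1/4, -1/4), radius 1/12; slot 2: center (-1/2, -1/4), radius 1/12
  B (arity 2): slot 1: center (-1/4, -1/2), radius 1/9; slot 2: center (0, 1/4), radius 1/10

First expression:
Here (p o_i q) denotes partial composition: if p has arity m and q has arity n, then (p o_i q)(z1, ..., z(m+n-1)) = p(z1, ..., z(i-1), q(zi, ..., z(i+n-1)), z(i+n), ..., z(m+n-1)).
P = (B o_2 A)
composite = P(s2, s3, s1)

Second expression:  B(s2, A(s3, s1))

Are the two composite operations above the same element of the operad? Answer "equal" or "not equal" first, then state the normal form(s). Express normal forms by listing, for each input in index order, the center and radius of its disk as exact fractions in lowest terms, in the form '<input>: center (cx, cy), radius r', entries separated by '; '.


equal; the common form is s1: center (-1/20, 9/40), radius 1/120; s2: center (-1/4, -1/2), radius 1/9; s3: center (1/40, 9/40), radius 1/120


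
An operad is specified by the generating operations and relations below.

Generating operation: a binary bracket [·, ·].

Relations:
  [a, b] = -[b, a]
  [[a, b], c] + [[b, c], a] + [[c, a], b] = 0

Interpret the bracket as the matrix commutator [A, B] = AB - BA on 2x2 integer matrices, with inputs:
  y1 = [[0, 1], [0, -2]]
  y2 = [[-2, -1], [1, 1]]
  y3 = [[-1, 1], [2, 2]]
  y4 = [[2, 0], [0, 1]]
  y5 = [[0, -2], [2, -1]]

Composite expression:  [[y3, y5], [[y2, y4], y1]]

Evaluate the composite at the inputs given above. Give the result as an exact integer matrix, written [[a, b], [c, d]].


[y3, y5] = [[6, 5], [8, -6]]
[y2, y4] = [[0, 1], [1, 0]]
[[y2, y4], y1] = [[-1, -2], [2, 1]]
[[y3, y5], [[y2, y4], y1]] = [[26, -14], [-40, -26]]

[[26, -14], [-40, -26]]


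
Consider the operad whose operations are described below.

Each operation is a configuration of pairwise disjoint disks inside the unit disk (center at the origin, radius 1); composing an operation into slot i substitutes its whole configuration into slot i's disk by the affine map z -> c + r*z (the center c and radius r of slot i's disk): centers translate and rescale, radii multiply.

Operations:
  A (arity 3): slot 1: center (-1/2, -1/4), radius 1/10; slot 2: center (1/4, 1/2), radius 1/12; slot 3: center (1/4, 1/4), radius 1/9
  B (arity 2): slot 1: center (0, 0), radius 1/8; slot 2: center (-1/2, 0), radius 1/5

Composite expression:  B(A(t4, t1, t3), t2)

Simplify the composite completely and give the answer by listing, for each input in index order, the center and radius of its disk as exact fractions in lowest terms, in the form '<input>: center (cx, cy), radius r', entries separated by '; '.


t1: center (1/32, 1/16), radius 1/96; t2: center (-1/2, 0), radius 1/5; t3: center (1/32, 1/32), radius 1/72; t4: center (-1/16, -1/32), radius 1/80


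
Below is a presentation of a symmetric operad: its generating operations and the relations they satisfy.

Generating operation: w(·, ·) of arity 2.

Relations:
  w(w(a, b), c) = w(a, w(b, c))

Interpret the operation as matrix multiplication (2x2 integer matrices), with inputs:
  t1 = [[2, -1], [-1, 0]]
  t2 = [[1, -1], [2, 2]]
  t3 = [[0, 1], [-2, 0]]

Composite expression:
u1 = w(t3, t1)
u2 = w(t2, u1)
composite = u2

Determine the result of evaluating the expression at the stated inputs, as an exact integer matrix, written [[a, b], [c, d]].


[[3, -2], [-10, 4]]

w(t3, t1) = [[-1, 0], [-4, 2]]
w(t2, w(t3, t1)) = [[3, -2], [-10, 4]]


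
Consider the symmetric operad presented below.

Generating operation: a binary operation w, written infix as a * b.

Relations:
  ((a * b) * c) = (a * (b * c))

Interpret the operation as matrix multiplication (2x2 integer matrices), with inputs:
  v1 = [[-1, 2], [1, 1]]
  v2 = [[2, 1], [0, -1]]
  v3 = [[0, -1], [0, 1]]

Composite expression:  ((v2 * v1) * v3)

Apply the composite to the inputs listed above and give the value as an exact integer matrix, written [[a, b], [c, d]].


[[0, 6], [0, 0]]

(v2 * v1) = [[-1, 5], [-1, -1]]
((v2 * v1) * v3) = [[0, 6], [0, 0]]


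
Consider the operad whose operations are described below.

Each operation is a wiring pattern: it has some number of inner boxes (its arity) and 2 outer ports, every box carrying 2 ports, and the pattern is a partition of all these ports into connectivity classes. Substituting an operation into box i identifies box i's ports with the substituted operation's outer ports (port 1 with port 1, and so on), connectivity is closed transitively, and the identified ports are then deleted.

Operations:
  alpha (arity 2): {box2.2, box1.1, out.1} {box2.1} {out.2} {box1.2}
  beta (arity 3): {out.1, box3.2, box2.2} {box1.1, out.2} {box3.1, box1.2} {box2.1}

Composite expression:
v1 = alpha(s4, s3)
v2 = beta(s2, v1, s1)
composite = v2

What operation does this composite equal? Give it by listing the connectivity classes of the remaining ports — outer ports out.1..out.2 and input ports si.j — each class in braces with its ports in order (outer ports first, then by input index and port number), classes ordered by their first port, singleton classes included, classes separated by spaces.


{out.1, s1.2} {out.2, s2.1} {s1.1, s2.2} {s3.1} {s3.2, s4.1} {s4.2}


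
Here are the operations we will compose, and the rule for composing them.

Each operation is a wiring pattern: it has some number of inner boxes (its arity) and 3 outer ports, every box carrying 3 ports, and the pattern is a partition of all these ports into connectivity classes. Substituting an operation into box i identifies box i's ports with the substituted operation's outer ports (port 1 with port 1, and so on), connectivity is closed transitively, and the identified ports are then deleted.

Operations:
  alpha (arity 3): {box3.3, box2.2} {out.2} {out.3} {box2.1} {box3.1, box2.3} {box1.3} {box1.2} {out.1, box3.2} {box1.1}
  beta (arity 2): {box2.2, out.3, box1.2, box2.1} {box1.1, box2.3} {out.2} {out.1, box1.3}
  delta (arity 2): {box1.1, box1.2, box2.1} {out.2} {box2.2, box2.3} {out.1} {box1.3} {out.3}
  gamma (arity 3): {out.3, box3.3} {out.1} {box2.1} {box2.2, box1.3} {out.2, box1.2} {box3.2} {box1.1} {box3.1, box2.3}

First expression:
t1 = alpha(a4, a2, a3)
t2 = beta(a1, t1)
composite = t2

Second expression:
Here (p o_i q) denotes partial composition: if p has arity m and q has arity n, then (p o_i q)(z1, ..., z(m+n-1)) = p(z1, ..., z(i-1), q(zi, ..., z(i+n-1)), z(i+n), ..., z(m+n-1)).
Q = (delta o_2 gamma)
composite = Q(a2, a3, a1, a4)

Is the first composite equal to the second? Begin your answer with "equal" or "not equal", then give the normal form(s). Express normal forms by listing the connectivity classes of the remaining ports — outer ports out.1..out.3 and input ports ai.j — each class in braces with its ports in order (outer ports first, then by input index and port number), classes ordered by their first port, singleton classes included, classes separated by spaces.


not equal: they reduce to {out.1, a1.3} {out.2} {out.3, a1.2, a3.2} {a1.1} {a2.1} {a2.2, a3.3} {a2.3, a3.1} {a4.1} {a4.2} {a4.3} and {out.1} {out.2} {out.3} {a1.1} {a1.2, a3.3} {a1.3, a4.1} {a2.1, a2.2} {a2.3} {a3.1} {a3.2, a4.3} {a4.2}


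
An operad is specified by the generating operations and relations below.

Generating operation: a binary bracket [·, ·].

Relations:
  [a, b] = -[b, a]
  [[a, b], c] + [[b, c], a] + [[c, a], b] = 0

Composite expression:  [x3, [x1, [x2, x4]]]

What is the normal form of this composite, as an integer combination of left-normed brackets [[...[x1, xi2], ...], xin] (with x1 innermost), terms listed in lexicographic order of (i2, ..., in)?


-[[[x1, x2], x4], x3] + [[[x1, x4], x2], x3]

Left-normed coefficients sit on the x1-initial expansion words.
Composite bracket: [x3, [x1, [x2, x4]]]
The bracket unfolds into 8 signed words via [a, b] = ab - ba (2^3 = 8).
The x1-initial words carry the normal form:
  the word x1x2x4x3 carries sign -1 and contributes -[[[x1, x2], x4], x3]
  the word x1x4x2x3 carries sign +1 and contributes +[[[x1, x4], x2], x3]


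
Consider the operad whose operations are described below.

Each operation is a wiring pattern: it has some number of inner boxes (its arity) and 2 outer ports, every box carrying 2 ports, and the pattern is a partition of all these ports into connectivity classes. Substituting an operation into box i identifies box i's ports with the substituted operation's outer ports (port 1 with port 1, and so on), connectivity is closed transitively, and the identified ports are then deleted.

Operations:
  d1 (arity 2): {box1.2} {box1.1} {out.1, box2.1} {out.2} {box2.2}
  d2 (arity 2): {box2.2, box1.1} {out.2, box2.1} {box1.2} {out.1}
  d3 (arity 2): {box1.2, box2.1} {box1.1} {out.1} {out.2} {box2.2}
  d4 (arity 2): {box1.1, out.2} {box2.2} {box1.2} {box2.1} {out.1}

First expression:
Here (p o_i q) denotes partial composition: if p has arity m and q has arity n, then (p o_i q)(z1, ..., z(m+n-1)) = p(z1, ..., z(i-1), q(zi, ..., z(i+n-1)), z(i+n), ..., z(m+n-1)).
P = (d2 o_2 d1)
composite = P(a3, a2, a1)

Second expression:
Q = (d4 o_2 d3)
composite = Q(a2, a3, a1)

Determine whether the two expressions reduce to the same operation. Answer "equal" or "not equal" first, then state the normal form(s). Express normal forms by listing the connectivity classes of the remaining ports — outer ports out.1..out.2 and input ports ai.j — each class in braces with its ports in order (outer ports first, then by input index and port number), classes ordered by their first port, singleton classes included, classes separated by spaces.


not equal; the first gives {out.1} {out.2, a1.1} {a1.2} {a2.1} {a2.2} {a3.1} {a3.2} and the second {out.1} {out.2, a2.1} {a1.1, a3.2} {a1.2} {a2.2} {a3.1}

In normal form, the first expression is {out.1} {out.2, a1.1} {a1.2} {a2.1} {a2.2} {a3.1} {a3.2}
In normal form, the second expression is {out.1} {out.2, a2.1} {a1.1, a3.2} {a1.2} {a2.2} {a3.1}
The normal forms differ: not equal.


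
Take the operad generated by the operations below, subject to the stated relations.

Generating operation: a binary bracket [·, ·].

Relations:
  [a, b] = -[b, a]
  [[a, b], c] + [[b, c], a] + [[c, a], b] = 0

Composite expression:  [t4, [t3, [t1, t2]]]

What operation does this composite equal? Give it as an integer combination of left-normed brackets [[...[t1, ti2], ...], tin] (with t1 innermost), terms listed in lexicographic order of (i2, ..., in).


[[[t1, t2], t3], t4]

A multilinear Lie element is pinned by t1-initial words (t1 innermost).
Composite bracket: [t4, [t3, [t1, t2]]]
The bracket unfolds into 8 signed words via [a, b] = ab - ba (2^3 = 8).
The t1-initial words carry the normal form:
  t1t2t3t4 (sign +1) contributes +[[[t1, t2], t3], t4]


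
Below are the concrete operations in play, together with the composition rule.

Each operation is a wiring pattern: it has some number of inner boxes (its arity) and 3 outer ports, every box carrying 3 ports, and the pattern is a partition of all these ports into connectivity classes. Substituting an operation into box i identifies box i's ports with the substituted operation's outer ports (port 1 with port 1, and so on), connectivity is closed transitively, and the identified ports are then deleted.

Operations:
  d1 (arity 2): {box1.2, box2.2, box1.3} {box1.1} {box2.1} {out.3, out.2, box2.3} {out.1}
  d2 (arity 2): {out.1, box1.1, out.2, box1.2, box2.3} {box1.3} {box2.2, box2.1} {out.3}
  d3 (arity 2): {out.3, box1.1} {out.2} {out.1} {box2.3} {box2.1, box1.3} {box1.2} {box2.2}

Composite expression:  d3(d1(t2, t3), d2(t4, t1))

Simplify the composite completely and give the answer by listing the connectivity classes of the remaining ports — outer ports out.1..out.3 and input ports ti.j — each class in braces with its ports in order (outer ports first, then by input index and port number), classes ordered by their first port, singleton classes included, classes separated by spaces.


{out.1} {out.2} {out.3} {t1.1, t1.2} {t1.3, t3.3, t4.1, t4.2} {t2.1} {t2.2, t2.3, t3.2} {t3.1} {t4.3}

After gluing at d3, chains via deleted ports link the t-ports.
d1 over (t2, t3) gives {out.1} {out.2, out.3, t3.3} {t2.1} {t2.2, t2.3, t3.2} {t3.1}, out.j being that stage's outer ports
d2 over (t4, t1) gives {out.1, out.2, t1.3, t4.1, t4.2} {out.3} {t1.1, t1.2} {t4.3}, out.j being that stage's outer ports
d3 over (t2, t3, t4, t1) gives {out.1} {out.2} {out.3} {t1.1, t1.2} {t1.3, t3.3, t4.1, t4.2} {t2.1} {t2.2, t2.3, t3.2} {t3.1} {t4.3}, out.j being that stage's outer ports


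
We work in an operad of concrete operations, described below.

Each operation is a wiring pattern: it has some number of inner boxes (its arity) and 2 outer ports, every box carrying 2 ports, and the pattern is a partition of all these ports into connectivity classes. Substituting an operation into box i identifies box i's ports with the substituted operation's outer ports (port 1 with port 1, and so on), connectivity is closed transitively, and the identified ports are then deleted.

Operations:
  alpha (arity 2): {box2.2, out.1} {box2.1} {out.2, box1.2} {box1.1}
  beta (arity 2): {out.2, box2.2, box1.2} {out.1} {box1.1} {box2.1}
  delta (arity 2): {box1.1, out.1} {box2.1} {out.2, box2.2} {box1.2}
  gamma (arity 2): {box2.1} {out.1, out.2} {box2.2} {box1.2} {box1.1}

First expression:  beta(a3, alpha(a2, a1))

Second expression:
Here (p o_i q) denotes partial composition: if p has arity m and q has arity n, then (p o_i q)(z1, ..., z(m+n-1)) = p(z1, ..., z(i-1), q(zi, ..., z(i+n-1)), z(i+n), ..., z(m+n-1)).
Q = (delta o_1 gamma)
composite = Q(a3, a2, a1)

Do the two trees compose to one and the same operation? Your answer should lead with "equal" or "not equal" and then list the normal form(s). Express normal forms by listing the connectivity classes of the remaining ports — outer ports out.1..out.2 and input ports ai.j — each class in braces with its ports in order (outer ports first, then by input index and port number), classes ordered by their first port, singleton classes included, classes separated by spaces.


not equal; the first gives {out.1} {out.2, a2.2, a3.2} {a1.1} {a1.2} {a2.1} {a3.1} and the second {out.1} {out.2, a1.2} {a1.1} {a2.1} {a2.2} {a3.1} {a3.2}

The first expression, normalized: {out.1} {out.2, a2.2, a3.2} {a1.1} {a1.2} {a2.1} {a3.1}
The second expression, normalized: {out.1} {out.2, a1.2} {a1.1} {a2.1} {a2.2} {a3.1} {a3.2}
Different reductions; not equal.


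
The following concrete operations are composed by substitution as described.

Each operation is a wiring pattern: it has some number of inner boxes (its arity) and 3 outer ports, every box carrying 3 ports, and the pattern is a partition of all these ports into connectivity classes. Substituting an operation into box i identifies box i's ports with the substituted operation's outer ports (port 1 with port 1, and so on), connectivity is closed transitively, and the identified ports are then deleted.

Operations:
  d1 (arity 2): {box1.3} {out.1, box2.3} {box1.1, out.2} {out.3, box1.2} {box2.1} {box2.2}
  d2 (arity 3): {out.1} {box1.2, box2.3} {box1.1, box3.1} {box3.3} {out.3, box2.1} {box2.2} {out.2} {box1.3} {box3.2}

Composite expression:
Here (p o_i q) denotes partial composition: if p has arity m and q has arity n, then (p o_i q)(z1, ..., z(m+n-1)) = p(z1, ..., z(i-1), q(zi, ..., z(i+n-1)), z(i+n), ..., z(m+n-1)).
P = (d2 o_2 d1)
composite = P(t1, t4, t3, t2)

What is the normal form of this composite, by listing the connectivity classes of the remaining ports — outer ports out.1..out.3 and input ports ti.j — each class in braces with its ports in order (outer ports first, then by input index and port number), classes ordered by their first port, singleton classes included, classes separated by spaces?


{out.1} {out.2} {out.3, t3.3} {t1.1, t2.1} {t1.2, t4.2} {t1.3} {t2.2} {t2.3} {t3.1} {t3.2} {t4.1} {t4.3}

Reachability decides: close wires over d2-identified ports.
after d1, the pattern on (t4, t3) reads {out.1, t3.3} {out.2, t4.1} {out.3, t4.2} {t3.1} {t3.2} {t4.3} (out.j = its outer ports)
after d2, the pattern on (t1, t4, t3, t2) reads {out.1} {out.2} {out.3, t3.3} {t1.1, t2.1} {t1.2, t4.2} {t1.3} {t2.2} {t2.3} {t3.1} {t3.2} {t4.1} {t4.3} (out.j = its outer ports)


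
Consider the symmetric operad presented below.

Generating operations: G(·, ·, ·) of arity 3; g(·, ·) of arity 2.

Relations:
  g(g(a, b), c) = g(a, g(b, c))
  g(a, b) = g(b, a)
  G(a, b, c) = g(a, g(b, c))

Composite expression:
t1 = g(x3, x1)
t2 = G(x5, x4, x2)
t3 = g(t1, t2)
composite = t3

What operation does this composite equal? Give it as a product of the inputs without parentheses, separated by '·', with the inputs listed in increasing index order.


x1 · x2 · x3 · x4 · x5

Shape and order are irrelevant to g; the x-input set decides.
g(x3, x1) spells out as x3 · x1
G(x5, x4, x2) spells out as x5 · x4 · x2
g(g(x3, x1), G(x5, x4, x2)) spells out as x3 · x1 · x5 · x4 · x2
the factors in increasing index order: x1 · x2 · x3 · x4 · x5


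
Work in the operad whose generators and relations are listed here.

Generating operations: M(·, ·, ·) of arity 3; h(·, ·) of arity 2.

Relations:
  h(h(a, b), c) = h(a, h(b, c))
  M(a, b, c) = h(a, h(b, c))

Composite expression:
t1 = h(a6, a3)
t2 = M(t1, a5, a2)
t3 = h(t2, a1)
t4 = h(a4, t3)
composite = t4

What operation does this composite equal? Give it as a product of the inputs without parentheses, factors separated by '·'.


a4 · a6 · a3 · a5 · a2 · a1

Associativity of h dissolves the nesting; only the a-input order survives.
h(a6, a3) linearizes to a6 · a3
M(h(a6, a3), a5, a2) linearizes to a6 · a3 · a5 · a2
h(M(h(a6, a3), a5, a2), a1) linearizes to a6 · a3 · a5 · a2 · a1
h(a4, h(M(h(a6, a3), a5, a2), a1)) linearizes to a4 · a6 · a3 · a5 · a2 · a1


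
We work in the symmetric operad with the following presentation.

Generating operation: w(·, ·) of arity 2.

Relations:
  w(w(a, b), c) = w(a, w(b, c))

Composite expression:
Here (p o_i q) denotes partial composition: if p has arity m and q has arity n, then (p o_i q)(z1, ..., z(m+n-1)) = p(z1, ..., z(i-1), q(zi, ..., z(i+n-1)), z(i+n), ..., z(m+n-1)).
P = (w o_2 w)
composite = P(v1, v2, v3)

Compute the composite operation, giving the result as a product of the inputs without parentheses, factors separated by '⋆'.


v1 ⋆ v2 ⋆ v3

Every regrouping of w is equal, so read the v-inputs in written order.
w(v2, v3) flattens to v2 ⋆ v3
w(v1, w(v2, v3)) flattens to v1 ⋆ v2 ⋆ v3


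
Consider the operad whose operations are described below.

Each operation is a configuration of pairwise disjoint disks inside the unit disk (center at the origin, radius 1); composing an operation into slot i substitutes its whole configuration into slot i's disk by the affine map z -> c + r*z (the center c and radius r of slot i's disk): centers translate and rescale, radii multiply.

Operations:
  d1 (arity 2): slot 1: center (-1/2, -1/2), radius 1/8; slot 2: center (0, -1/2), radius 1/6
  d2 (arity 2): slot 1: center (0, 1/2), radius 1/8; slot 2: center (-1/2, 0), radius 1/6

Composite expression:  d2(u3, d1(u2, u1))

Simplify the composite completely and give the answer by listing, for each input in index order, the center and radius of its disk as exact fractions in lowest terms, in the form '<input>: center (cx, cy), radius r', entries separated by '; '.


u1: center (-1/2, -1/12), radius 1/36; u2: center (-7/12, -1/12), radius 1/48; u3: center (0, 1/2), radius 1/8


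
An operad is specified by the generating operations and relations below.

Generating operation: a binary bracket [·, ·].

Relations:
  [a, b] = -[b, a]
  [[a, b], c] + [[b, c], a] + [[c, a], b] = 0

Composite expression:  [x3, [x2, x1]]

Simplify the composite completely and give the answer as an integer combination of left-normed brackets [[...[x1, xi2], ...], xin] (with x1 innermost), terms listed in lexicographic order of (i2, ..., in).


[[x1, x2], x3]

Expand each bracket as ab - ba; the x1-initial words give the coefficients.
Composite bracket: [x3, [x2, x1]]
Under [a, b] = ab - ba we get 4 signed associative words (2^2 = 4).
The x1-initial words carry the normal form:
  sign of x1x2x3 is +1, so it contributes +[[x1, x2], x3]


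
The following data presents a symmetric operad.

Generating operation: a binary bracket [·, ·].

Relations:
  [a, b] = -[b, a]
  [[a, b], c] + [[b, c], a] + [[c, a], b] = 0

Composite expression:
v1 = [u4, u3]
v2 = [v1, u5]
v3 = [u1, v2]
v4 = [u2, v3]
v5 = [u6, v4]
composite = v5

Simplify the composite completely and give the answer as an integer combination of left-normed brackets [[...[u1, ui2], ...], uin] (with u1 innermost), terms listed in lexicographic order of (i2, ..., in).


-[[[[[u1, u3], u4], u5], u2], u6] + [[[[[u1, u4], u3], u5], u2], u6] + [[[[[u1, u5], u3], u4], u2], u6] - [[[[[u1, u5], u4], u3], u2], u6]

Skip Jacobi rewriting: expand, keep u1-initial words, read off terms.
Composite bracket: [u6, [u2, [u1, [[u4, u3], u5]]]]
Applying ab - ba throughout gives 32 signed words (2^5 = 32).
Collect the words opening with u1:
  u1u3u4u5u2u6 (sign -1) contributes -[[[[[u1, u3], u4], u5], u2], u6]
  u1u4u3u5u2u6 (sign +1) contributes +[[[[[u1, u4], u3], u5], u2], u6]
  u1u5u3u4u2u6 (sign +1) contributes +[[[[[u1, u5], u3], u4], u2], u6]
  u1u5u4u3u2u6 (sign -1) contributes -[[[[[u1, u5], u4], u3], u2], u6]


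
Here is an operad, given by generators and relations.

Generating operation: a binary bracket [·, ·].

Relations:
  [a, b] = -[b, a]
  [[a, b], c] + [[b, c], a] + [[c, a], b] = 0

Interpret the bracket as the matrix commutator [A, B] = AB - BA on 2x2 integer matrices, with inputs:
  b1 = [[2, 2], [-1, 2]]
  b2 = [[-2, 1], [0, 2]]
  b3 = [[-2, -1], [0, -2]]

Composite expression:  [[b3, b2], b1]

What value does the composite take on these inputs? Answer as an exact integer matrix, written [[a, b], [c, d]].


[[4, 0], [0, -4]]

[b3, b2] = [[0, -4], [0, 0]]
[[b3, b2], b1] = [[4, 0], [0, -4]]


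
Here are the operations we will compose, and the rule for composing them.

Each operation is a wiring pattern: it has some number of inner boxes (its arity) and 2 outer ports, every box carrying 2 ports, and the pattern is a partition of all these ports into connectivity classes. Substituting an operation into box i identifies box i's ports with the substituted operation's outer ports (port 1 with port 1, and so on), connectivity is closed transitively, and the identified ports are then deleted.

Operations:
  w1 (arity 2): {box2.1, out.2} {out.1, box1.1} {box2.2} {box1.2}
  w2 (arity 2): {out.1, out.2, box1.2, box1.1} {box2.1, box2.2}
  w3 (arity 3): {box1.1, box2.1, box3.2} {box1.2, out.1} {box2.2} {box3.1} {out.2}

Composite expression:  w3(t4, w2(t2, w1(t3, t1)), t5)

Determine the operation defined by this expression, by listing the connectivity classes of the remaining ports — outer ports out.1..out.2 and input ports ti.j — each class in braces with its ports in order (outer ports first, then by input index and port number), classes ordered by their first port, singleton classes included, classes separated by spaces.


After gluing at w3, chains via deleted ports link the t-ports.
stage w1: inputs (t3, t1), connectivity {out.1, t3.1} {out.2, t1.1} {t1.2} {t3.2}, out.j its boundary
stage w2: inputs (t2, t3, t1), connectivity {out.1, out.2, t2.1, t2.2} {t1.1, t3.1} {t1.2} {t3.2}, out.j its boundary
stage w3: inputs (t4, t2, t3, t1, t5), connectivity {out.1, t4.2} {out.2} {t1.1, t3.1} {t1.2} {t2.1, t2.2, t4.1, t5.2} {t3.2} {t5.1}, out.j its boundary

{out.1, t4.2} {out.2} {t1.1, t3.1} {t1.2} {t2.1, t2.2, t4.1, t5.2} {t3.2} {t5.1}


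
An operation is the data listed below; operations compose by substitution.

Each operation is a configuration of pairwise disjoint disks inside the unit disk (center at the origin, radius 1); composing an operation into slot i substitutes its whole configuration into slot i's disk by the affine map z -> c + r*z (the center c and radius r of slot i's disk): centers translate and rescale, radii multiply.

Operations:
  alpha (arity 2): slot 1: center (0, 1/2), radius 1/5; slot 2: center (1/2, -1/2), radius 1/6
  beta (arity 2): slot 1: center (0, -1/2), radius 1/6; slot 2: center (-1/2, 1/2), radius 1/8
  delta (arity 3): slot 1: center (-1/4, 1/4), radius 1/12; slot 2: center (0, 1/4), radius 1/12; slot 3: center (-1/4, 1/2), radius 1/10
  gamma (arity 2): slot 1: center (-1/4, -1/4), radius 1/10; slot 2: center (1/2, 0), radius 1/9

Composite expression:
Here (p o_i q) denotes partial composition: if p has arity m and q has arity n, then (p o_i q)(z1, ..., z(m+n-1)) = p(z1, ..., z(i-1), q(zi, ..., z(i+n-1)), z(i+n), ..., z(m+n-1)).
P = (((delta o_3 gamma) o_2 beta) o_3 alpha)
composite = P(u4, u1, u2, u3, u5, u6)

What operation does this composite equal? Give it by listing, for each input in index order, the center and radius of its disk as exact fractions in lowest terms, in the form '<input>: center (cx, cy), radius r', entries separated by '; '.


u1: center (0, 5/24), radius 1/72; u2: center (-1/24, 19/64), radius 1/480; u3: center (-7/192, 55/192), radius 1/576; u4: center (-1/4, 1/4), radius 1/12; u5: center (-11/40, 19/40), radius 1/100; u6: center (-1/5, 1/2), radius 1/90

Only the slot chain above each u matters under delta; compose those maps.
u4 passes through 1 substitution, ending at center (-1/4, 1/4), radius 1/12
u1 passes through 2 substitutions, ending at center (0, 5/24), radius 1/72
u2 passes through 3 substitutions, ending at center (-1/24, 19/64), radius 1/480
u3 passes through 3 substitutions, ending at center (-7/192, 55/192), radius 1/576
u5 passes through 2 substitutions, ending at center (-11/40, 19/40), radius 1/100
u6 passes through 2 substitutions, ending at center (-1/5, 1/2), radius 1/90


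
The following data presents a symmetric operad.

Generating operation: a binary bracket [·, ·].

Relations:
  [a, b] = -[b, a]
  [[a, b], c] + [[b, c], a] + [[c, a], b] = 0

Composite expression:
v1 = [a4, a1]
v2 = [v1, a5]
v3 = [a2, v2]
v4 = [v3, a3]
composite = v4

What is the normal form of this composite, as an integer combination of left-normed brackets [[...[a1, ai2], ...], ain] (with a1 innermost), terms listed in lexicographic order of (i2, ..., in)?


[[[[a1, a4], a5], a2], a3]

Antisymmetry and Jacobi reduce to a1-anchored left-normed brackets.
Composite bracket: [[a2, [[a4, a1], a5]], a3]
Under [a, b] = ab - ba we get 16 signed associative words (2^4 = 16).
Only words starting with a1 matter:
  a1a4a5a2a3 (sign +1) contributes +[[[[a1, a4], a5], a2], a3]


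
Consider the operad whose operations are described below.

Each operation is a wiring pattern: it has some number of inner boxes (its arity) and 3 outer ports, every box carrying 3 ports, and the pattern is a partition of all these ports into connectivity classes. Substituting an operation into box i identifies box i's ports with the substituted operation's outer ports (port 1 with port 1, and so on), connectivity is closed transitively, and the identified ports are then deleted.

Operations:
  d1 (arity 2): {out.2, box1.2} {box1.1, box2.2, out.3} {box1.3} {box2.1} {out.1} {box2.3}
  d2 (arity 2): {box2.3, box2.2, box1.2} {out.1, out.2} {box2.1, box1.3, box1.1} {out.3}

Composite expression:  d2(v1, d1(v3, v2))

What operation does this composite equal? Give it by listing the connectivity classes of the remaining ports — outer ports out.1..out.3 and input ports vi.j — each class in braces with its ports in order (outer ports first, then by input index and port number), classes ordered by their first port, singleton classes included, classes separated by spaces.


After gluing at d2, chains via deleted ports link the v-ports.
d1 over (v3, v2) gives {out.1} {out.2, v3.2} {out.3, v2.2, v3.1} {v2.1} {v2.3} {v3.3}, out.j being that stage's outer ports
d2 over (v1, v3, v2) gives {out.1, out.2} {out.3} {v1.1, v1.3} {v1.2, v2.2, v3.1, v3.2} {v2.1} {v2.3} {v3.3}, out.j being that stage's outer ports

{out.1, out.2} {out.3} {v1.1, v1.3} {v1.2, v2.2, v3.1, v3.2} {v2.1} {v2.3} {v3.3}


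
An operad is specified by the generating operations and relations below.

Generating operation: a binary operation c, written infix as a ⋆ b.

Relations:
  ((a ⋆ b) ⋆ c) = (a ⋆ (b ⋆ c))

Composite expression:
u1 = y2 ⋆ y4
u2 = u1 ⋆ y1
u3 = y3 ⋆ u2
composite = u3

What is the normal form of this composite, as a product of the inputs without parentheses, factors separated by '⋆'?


y3 ⋆ y2 ⋆ y4 ⋆ y1

All parenthesizations of c agree; list the y-inputs left to right.
(y2 ⋆ y4) flattens to y2 ⋆ y4
((y2 ⋆ y4) ⋆ y1) flattens to y2 ⋆ y4 ⋆ y1
(y3 ⋆ ((y2 ⋆ y4) ⋆ y1)) flattens to y3 ⋆ y2 ⋆ y4 ⋆ y1


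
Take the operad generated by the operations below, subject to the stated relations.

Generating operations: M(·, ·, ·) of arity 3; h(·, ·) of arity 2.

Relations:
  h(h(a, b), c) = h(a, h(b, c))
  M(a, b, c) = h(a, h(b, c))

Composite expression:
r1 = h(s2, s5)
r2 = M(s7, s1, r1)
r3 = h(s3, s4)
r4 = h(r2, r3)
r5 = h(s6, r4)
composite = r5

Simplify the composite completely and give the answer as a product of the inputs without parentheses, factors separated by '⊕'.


Every regrouping of h is equal, so read the s-inputs in written order.
h(s2, s5) reduces to s2 ⊕ s5
M(s7, s1, h(s2, s5)) reduces to s7 ⊕ s1 ⊕ s2 ⊕ s5
h(s3, s4) reduces to s3 ⊕ s4
h(M(s7, s1, h(s2, s5)), h(s3, s4)) reduces to s7 ⊕ s1 ⊕ s2 ⊕ s5 ⊕ s3 ⊕ s4
h(s6, h(M(s7, s1, h(s2, s5)), h(s3, s4))) reduces to s6 ⊕ s7 ⊕ s1 ⊕ s2 ⊕ s5 ⊕ s3 ⊕ s4

s6 ⊕ s7 ⊕ s1 ⊕ s2 ⊕ s5 ⊕ s3 ⊕ s4


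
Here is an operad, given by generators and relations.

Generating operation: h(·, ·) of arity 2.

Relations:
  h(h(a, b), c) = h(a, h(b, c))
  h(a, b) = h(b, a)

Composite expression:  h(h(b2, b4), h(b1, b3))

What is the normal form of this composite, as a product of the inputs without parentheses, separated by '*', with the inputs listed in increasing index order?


Any arrangement under h is one operation, so sort the b-inputs.
h(b2, b4) spells out as b2 * b4
h(b1, b3) spells out as b1 * b3
h(h(b2, b4), h(b1, b3)) spells out as b2 * b4 * b1 * b3
putting the inputs in ascending order: b1 * b2 * b3 * b4

b1 * b2 * b3 * b4


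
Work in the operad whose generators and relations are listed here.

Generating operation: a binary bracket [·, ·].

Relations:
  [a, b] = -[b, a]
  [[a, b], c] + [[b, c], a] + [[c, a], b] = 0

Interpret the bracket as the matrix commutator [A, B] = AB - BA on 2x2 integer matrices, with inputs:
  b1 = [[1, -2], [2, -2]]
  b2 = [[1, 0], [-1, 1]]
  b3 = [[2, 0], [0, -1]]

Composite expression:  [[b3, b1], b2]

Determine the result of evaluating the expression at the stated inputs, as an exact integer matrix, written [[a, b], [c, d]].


[[6, 0], [0, -6]]

[b3, b1] = [[0, -6], [-6, 0]]
[[b3, b1], b2] = [[6, 0], [0, -6]]


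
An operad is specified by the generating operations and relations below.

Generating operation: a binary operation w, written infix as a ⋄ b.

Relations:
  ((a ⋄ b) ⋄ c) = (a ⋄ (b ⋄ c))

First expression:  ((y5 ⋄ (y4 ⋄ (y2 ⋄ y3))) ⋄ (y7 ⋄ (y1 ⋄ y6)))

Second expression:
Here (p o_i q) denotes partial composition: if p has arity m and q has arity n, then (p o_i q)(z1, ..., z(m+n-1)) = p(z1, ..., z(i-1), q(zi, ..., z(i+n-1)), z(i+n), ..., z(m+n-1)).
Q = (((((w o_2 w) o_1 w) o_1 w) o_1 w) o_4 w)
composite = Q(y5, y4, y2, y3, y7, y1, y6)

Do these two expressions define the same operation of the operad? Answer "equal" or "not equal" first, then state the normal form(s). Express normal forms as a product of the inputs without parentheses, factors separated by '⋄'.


Reducing the first expression gives y5 ⋄ y4 ⋄ y2 ⋄ y3 ⋄ y7 ⋄ y1 ⋄ y6
Reducing the second expression gives y5 ⋄ y4 ⋄ y2 ⋄ y3 ⋄ y7 ⋄ y1 ⋄ y6
Both agree, so they are equal.

equal: each reduces to y5 ⋄ y4 ⋄ y2 ⋄ y3 ⋄ y7 ⋄ y1 ⋄ y6


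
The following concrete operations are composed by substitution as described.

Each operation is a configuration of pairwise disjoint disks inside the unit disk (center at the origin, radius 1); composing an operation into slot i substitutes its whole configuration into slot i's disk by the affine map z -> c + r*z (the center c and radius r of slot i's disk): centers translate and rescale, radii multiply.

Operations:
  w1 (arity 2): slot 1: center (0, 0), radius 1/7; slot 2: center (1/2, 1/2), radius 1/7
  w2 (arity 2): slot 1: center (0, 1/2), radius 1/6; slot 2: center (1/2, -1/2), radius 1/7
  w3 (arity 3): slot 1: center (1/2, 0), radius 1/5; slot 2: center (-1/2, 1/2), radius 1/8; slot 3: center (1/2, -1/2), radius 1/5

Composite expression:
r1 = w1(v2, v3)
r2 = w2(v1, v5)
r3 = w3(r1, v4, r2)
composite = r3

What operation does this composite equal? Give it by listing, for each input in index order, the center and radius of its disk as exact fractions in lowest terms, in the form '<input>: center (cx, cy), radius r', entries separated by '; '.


Nesting under w3 composes maps z -> c + r*z down each v-path.
v2: after 2 affine steps, its disk has center (1/2, 0), radius 1/35
v3: after 2 affine steps, its disk has center (3/5, 1/10), radius 1/35
v4: after 1 affine step, its disk has center (-1/2, 1/2), radius 1/8
v1: after 2 affine steps, its disk has center (1/2, -2/5), radius 1/30
v5: after 2 affine steps, its disk has center (3/5, -3/5), radius 1/35

v1: center (1/2, -2/5), radius 1/30; v2: center (1/2, 0), radius 1/35; v3: center (3/5, 1/10), radius 1/35; v4: center (-1/2, 1/2), radius 1/8; v5: center (3/5, -3/5), radius 1/35


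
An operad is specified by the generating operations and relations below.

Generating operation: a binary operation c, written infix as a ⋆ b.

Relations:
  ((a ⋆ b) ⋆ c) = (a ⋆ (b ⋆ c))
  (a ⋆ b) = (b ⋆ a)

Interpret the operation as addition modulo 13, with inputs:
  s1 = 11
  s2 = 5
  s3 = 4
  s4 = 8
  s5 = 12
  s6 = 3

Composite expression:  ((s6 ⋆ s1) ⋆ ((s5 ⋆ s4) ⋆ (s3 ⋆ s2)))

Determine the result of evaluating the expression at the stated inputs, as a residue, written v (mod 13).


4 (mod 13)

(s6 ⋆ s1) = 1
(s5 ⋆ s4) = 7
(s3 ⋆ s2) = 9
((s5 ⋆ s4) ⋆ (s3 ⋆ s2)) = 3
((s6 ⋆ s1) ⋆ ((s5 ⋆ s4) ⋆ (s3 ⋆ s2))) = 4


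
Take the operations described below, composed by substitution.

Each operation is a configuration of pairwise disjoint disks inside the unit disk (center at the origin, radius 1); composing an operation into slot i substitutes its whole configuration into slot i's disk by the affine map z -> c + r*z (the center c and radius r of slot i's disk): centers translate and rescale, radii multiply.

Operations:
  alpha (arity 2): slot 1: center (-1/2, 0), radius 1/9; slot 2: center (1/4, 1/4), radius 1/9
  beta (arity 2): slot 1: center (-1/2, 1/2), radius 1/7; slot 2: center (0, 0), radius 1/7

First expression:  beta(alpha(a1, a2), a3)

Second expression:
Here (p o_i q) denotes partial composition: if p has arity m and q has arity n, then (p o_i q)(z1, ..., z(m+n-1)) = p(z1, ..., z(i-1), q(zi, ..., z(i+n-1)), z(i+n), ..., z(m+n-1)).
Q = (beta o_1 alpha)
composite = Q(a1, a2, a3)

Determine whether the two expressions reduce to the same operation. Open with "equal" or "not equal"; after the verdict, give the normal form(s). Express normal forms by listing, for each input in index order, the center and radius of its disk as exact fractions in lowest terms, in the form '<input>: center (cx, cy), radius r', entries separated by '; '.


Reducing the first expression gives a1: center (-4/7, 1/2), radius 1/63; a2: center (-13/28, 15/28), radius 1/63; a3: center (0, 0), radius 1/7
Reducing the second expression gives a1: center (-4/7, 1/2), radius 1/63; a2: center (-13/28, 15/28), radius 1/63; a3: center (0, 0), radius 1/7
The normal forms match — equal.

equal: each reduces to a1: center (-4/7, 1/2), radius 1/63; a2: center (-13/28, 15/28), radius 1/63; a3: center (0, 0), radius 1/7


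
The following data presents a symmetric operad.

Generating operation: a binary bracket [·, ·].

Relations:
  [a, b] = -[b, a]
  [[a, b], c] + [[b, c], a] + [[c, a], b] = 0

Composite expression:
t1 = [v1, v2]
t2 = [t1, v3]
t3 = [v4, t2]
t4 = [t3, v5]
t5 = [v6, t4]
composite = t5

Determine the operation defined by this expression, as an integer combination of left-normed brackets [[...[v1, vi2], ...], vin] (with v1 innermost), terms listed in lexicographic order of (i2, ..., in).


[[[[[v1, v2], v3], v4], v5], v6]


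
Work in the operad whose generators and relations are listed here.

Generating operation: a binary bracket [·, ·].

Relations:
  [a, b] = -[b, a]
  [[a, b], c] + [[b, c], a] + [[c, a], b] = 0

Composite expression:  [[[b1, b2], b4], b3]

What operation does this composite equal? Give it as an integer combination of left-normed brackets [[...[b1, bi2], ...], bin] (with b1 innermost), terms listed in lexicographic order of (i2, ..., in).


Left-normed coefficients sit on the b1-initial expansion words.
Composite bracket: [[[b1, b2], b4], b3]
Expanding via [a, b] = ab - ba: 8 signed words (2^3 = 8).
Coefficients come from the b1-initial words:
  the word b1b2b4b3 carries sign +1 and contributes +[[[b1, b2], b4], b3]

[[[b1, b2], b4], b3]


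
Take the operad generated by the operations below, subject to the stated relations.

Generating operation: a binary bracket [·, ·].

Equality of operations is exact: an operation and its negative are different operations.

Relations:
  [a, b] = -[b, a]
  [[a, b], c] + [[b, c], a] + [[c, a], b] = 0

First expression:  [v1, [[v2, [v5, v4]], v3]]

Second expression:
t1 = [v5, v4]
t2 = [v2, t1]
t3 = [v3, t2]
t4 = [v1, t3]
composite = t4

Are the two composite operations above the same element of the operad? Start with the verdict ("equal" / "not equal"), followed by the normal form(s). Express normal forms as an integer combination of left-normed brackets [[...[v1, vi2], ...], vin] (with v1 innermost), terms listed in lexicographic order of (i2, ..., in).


not equal; the first gives -[[[[v1, v2], v4], v5], v3] + [[[[v1, v2], v5], v4], v3] + [[[[v1, v3], v2], v4], v5] - [[[[v1, v3], v2], v5], v4] - [[[[v1, v3], v4], v5], v2] + [[[[v1, v3], v5], v4], v2] + [[[[v1, v4], v5], v2], v3] - [[[[v1, v5], v4], v2], v3] and the second [[[[v1, v2], v4], v5], v3] - [[[[v1, v2], v5], v4], v3] - [[[[v1, v3], v2], v4], v5] + [[[[v1, v3], v2], v5], v4] + [[[[v1, v3], v4], v5], v2] - [[[[v1, v3], v5], v4], v2] - [[[[v1, v4], v5], v2], v3] + [[[[v1, v5], v4], v2], v3]

The first expression, normalized: -[[[[v1, v2], v4], v5], v3] + [[[[v1, v2], v5], v4], v3] + [[[[v1, v3], v2], v4], v5] - [[[[v1, v3], v2], v5], v4] - [[[[v1, v3], v4], v5], v2] + [[[[v1, v3], v5], v4], v2] + [[[[v1, v4], v5], v2], v3] - [[[[v1, v5], v4], v2], v3]
The second expression, normalized: [[[[v1, v2], v4], v5], v3] - [[[[v1, v2], v5], v4], v3] - [[[[v1, v3], v2], v4], v5] + [[[[v1, v3], v2], v5], v4] + [[[[v1, v3], v4], v5], v2] - [[[[v1, v3], v5], v4], v2] - [[[[v1, v4], v5], v2], v3] + [[[[v1, v5], v4], v2], v3]
No match — not equal.
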